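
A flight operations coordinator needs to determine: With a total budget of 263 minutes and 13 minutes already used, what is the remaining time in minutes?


Total budget: 263 minutes
Time used: 13 minutes
Remaining: 263 - 13 = 250 minutes
Percent used: 4.9%
Percent remaining: 95.1%

250


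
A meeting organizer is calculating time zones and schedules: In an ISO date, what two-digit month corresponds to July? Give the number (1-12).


Calendar month order:
6. June
7. July <--
8. August
July is month number 7

7


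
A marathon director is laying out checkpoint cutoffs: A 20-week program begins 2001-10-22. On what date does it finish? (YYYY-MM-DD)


Start: 2001-10-22
Weeks to add: 20
Convert to days: 20 x 7 = 140 days
Add 140 days to 2001-10-22
Result: 2002-03-11

2002-03-11


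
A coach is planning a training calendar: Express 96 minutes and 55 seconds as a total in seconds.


Minutes: 96
Seconds: 55
Convert minutes to seconds: 96 x 60 = 5760
Add remaining seconds: 5760 + 55 = 5815

5815


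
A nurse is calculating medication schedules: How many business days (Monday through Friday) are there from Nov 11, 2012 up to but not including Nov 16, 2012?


Start: 2012-11-11 (Sunday)
End (exclusive): 2012-11-16 (Friday)
Total calendar days: 5
Full weeks: 5 // 7 = 0 -> 0 weekdays
Remaining 5 days starting on Sunday:
  Sun(-), Mon(w), Tue(w), Wed(w), Thu(w) -> 4 weekdays
Total business days: 0 + 4 = 4

4


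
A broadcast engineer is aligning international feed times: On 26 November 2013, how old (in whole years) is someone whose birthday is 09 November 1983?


Birth: 1983-11-09
Reference: 2013-11-26
Year difference: 2013 - 1983 = 30
Has birthday (11-09) occurred by 11-26? Yes
Age in full years: 30

30


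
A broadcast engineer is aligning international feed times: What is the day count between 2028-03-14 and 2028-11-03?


Start date: 2028-03-14
End date: 2028-11-03
Mar 2028: +18 days
Apr 2028: +30 days
May 2028: +31 days
... (6 more months)
Total: 234 days

234


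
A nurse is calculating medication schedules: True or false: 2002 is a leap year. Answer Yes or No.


Year: 2002
Divisible by 4? 2002 / 4 = 500.5 -> No
Not divisible by 4, so NOT a leap year

No


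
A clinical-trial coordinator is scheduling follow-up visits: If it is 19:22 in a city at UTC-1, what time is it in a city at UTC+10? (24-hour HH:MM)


Local time: 19:22 at UTC-1 (offset -1h)
Target zone: UTC+10 (offset 10h)
Difference: 10 - (-1) = 11 hours
Calculation: 19 + (11) = 30
Wraparound: (30) mod 24 = 6
Result: 06:22

06:22


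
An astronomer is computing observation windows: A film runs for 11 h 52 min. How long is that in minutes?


Hours: 11
Minutes: 52
Convert hours to minutes: 11 x 60 = 660
Add remaining minutes: 660 + 52 = 712

712


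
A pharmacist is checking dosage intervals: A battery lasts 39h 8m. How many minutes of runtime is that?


Hours: 39
Extra minutes: 8
Minutes per hour: 60
Hours to minutes: 39 x 60 = 2340
Total: 2340 + 8 = 2348

2348


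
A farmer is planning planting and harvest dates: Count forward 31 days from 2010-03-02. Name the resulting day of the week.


Start: 2010-03-02 (Tuesday)
Step 1 - find target date: add 31 days
  2010-03-02 + 31 days = 2010-04-02
Step 2 - day of week:
  31 mod 7 = 3
  Tuesday + 3 days -> Friday
Result: Friday (2010-04-02)

Friday


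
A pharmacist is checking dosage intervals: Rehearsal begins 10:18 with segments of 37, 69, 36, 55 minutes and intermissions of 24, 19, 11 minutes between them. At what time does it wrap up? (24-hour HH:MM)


Start: 10:18 = 618 min from midnight
  after task 1 (37 min): 10:55
  after break (24 min): 11:19
  after task 2 (69 min): 12:28
  after break (19 min): 12:47
  after task 3 (36 min): 13:23
  after break (11 min): 13:34
  after task 4 (55 min): 14:29
Total elapsed: 251 minutes
End time: 14:29

14:29


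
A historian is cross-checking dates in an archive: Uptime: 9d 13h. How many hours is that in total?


Days: 9
Extra hours: 13
Hours per day: 24
Days to hours: 9 x 24 = 216
Total: 216 + 13 = 229

229


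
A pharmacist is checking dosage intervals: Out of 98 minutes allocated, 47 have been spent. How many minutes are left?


Total budget: 98 minutes
Time used: 47 minutes
Remaining: 98 - 47 = 51 minutes
Percent used: 48.0%
Percent remaining: 52.0%

51


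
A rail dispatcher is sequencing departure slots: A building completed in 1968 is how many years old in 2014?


Birth year: 1968
Current year: 2014
Age = current year - birth year
Age = 2014 - 1968 = 46

46


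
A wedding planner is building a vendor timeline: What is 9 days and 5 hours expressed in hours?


Days: 9
Extra hours: 5
Hours per day: 24
Days to hours: 9 x 24 = 216
Total: 216 + 5 = 221

221


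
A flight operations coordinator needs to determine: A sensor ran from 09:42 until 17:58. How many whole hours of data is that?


Start: 09:42
End: 17:58
Hour difference: 17 - 9 = 8 hours
Minute difference: 58 - 42 = 16 minutes
Total minutes: 496
Complete hours: 496 / 60 = 8 (remainder 16)

8


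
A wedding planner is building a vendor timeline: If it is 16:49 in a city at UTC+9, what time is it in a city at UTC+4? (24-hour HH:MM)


Local time: 16:49 at UTC+9 (offset 9h)
Target zone: UTC+4 (offset 4h)
Difference: 4 - (9) = -5 hours
Calculation: 16 + (-5) = 11
Result: 11:49

11:49


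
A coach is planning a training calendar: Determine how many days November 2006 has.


Month: November
Year: 2006
November is a 30-day month
Total: 30 days

30


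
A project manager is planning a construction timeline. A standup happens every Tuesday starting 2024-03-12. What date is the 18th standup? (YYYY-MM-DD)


First occurrence: 2024-03-12 (occurrence 1)
Each occurrence is 7 days after the previous.
Occurrence 18 is 17 weeks after the first.
17 weeks = 119 days
2024-03-12 + 119 days = 2024-07-09

2024-07-09


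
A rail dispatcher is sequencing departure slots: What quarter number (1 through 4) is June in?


Month: June (month 6)
Q1: January-March (months 1-3)
Q2: April-June (months 4-6)
Q3: July-September (months 7-9)
Q4: October-December (months 10-12)
Month 6 falls in Q2

2


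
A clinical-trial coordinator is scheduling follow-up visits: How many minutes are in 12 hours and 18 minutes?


Hours: 12
Minutes: 18
Convert hours to minutes: 12 x 60 = 720
Add remaining minutes: 720 + 18 = 738

738


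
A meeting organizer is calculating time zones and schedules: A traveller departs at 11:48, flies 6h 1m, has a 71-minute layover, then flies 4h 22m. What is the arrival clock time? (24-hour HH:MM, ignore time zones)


Depart: 11:48
Leg 1: +361 min -> 17:49
Layover: +71 min -> 19:00
Leg 2: +262 min -> 23:22
Total travel: 694 minutes = 11h 34m
Arrival: 23:22

23:22


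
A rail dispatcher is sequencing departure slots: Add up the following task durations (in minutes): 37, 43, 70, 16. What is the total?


Durations: 37, 43, 70, 16
Running sum: 37
+ 43 = 80
+ 70 = 150
+ 16 = 166
Total duration: 166 minutes
That is 2 hours and 46 minutes

166


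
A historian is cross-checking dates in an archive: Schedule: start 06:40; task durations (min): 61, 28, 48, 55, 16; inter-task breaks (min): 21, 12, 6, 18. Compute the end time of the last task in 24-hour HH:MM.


Start: 06:40 = 400 min from midnight
  after task 1 (61 min): 07:41
  after break (21 min): 08:02
  after task 2 (28 min): 08:30
  after break (12 min): 08:42
  after task 3 (48 min): 09:30
  after break (6 min): 09:36
  after task 4 (55 min): 10:31
  after break (18 min): 10:49
  after task 5 (16 min): 11:05
Total elapsed: 265 minutes
End time: 11:05

11:05


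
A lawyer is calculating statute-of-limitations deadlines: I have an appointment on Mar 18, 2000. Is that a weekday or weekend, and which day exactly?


Date: 2000-03-18
January 1, 2000 is a Saturday
Day of year: 78
Offset from Jan 1: 77 days
77 mod 7 = 0
Result: Saturday

Saturday


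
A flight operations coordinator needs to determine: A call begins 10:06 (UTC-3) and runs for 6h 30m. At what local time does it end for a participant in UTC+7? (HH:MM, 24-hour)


Start: 10:06 in UTC-3
Step 1 - add duration:
  minutes: 6 + 30 = 36
  hours: 10 + 6 + 0 = 16
  end in UTC-3: 16:36
Step 2 - convert UTC-3 -> UTC+7:
  offset difference: 7 - (-3) = 10 hours
  16 + (10) = 26 -> mod 24 = 2
Result: 02:36 in UTC+7

02:36


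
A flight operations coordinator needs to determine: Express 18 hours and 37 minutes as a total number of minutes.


Hours: 18
Extra minutes: 37
Minutes per hour: 60
Hours to minutes: 18 x 60 = 1080
Total: 1080 + 37 = 1117

1117


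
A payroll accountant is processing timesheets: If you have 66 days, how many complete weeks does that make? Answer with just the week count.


Total days: 66
Days per week: 7
Division: 66 / 7 = 9 remainder 3
Complete weeks: 9
Remaining days: 3

9


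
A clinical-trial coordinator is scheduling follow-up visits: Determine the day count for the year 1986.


Year: 1986
Check leap year rules:
Divisible by 4? No
1986 is not a leap year
Days: 365

365


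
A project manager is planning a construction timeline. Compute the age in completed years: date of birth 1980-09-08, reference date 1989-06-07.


Birth: 1980-09-08
Reference: 1989-06-07
Year difference: 1989 - 1980 = 9
Has birthday (09-08) occurred by 06-07? No
Birthday not yet reached this year -> subtract 1
Age in full years: 8

8


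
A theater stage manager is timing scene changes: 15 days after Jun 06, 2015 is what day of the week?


Start: 2015-06-06 (Saturday)
Step 1 - find target date: add 15 days
  2015-06-06 + 15 days = 2015-06-21
Step 2 - day of week:
  15 mod 7 = 1
  Saturday + 1 days -> Sunday
Result: Sunday (2015-06-21)

Sunday


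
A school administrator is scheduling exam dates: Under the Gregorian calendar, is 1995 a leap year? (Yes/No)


Year: 1995
Divisible by 4? 1995 / 4 = 498.75 -> No
Not divisible by 4, so NOT a leap year

No


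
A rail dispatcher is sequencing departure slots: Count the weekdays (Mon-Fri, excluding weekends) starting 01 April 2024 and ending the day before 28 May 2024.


Start: 2024-04-01 (Monday)
End (exclusive): 2024-05-28 (Tuesday)
Total calendar days: 57
Full weeks: 57 // 7 = 8 -> 40 weekdays
Remaining 1 days starting on Monday:
  Mon(w) -> 1 weekdays
Total business days: 40 + 1 = 41

41


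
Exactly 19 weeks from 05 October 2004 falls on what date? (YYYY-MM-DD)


Start: 2004-10-05
Weeks to add: 19
Convert to days: 19 x 7 = 133 days
Add 133 days to 2004-10-05
Result: 2005-02-15

2005-02-15


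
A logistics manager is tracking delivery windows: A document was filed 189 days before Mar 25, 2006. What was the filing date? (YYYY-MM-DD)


Start: 2006-03-25
Subtracting 189 days
Days already passed in March: 25
After going back through March: 164 more days to subtract
February 2006: 28 days, 136 remaining
January 2006: 31 days, 105 remaining
December 2005: 31 days, 74 remaining
November 2005: 30 days, 44 remaining
Result: 2005-09-17

2005-09-17


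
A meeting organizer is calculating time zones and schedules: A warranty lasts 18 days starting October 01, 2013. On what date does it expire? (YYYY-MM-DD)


Start: 2013-10-01
Adding 18 days
Days remaining in October: 30
Result: 2013-10-19

2013-10-19


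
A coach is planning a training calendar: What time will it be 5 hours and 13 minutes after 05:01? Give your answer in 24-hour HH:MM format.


Start time: 05:01
Adding: 5 hours 13 minutes
Minutes: 1 + 13 = 14
Hours: 5 + 5 + 0 = 10
Result: 10:14

10:14


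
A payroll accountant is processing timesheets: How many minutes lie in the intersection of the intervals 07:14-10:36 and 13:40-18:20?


Interval A: [434, 636] minutes from midnight
Interval B: [820, 1100] minutes from midnight
Overlap start = max(434, 820) = 820
Overlap end = min(636, 1100) = 636
End <= start, so the intervals do not overlap: 0 minutes

0


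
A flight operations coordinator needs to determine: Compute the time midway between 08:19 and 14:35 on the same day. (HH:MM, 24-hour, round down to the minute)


Start time: 08:19 = 499 minutes from midnight
End time: 14:35 = 875 minutes from midnight
Sum: 499 + 875 = 1374
Midpoint: 1374 / 2 = 687 minutes
Convert: 687 / 60 = 11 hours, 27 minutes
Result: 11:27

11:27


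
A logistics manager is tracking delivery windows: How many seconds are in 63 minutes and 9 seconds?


Minutes: 63
Seconds: 9
Convert minutes to seconds: 63 x 60 = 3780
Add remaining seconds: 3780 + 9 = 3789

3789


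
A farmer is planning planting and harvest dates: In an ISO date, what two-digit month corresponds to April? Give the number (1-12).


Calendar month order:
3. March
4. April <--
5. May
April is month number 4

4


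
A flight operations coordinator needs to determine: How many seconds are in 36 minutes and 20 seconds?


Minutes: 36
Extra seconds: 20
Seconds per minute: 60
Minutes to seconds: 36 x 60 = 2160
Total: 2160 + 20 = 2180

2180


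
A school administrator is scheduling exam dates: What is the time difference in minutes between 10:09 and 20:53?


Start time: 10:09 = 609 minutes from midnight
End time: 20:53 = 1253 minutes from midnight
Difference: 1253 - 609 = 644 minutes
That is 10 hours and 44 minutes

644


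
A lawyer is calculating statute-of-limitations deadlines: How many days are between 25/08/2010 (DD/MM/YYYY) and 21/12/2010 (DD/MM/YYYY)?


Start date: 2010-08-25
End date: 2010-12-21
Aug 2010: +7 days
Sep 2010: +30 days
Oct 2010: +31 days
Nov 2010: +30 days
Dec 2010: +20 days
Total: 118 days

118


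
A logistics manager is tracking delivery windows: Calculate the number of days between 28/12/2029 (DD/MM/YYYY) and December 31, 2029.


Start: December 28, 2029
End: December 31, 2029
Days left in December: 3
Total: 3 days

3


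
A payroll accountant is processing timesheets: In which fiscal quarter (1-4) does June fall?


Month: June (month 6)
Q1: January-March (months 1-3)
Q2: April-June (months 4-6)
Q3: July-September (months 7-9)
Q4: October-December (months 10-12)
Month 6 falls in Q2

2


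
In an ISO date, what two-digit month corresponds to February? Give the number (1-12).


Calendar month order:
1. January
2. February <--
3. March
February is month number 2

2


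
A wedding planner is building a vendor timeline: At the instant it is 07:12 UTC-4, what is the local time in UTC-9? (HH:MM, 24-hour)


Local time: 07:12 at UTC-4 (offset -4h)
Target zone: UTC-9 (offset -9h)
Difference: -9 - (-4) = -5 hours
Calculation: 7 + (-5) = 2
Result: 02:12

02:12


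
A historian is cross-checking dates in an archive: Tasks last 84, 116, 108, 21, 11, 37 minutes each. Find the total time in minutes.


Durations: 84, 116, 108, 21, 11, 37
Running sum: 84
+ 116 = 200
+ 108 = 308
+ 21 = 329
+ 11 = 340
+ 37 = 377
Total duration: 377 minutes
That is 6 hours and 17 minutes

377


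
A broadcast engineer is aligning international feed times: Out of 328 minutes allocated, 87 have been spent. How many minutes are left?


Total budget: 328 minutes
Time used: 87 minutes
Remaining: 328 - 87 = 241 minutes
Percent used: 26.5%
Percent remaining: 73.5%

241


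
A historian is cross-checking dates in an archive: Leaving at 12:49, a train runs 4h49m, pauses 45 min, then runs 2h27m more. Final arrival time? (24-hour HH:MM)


Depart: 12:49
Leg 1: +289 min -> 17:38
Layover: +45 min -> 18:23
Leg 2: +147 min -> 20:50
Total travel: 481 minutes = 8h 1m
Arrival: 20:50

20:50


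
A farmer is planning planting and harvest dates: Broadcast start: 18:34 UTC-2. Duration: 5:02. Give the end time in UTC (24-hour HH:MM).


Start: 18:34 in UTC-2
Step 1 - add duration:
  minutes: 34 + 2 = 36
  hours: 18 + 5 + 0 = 23
  end in UTC-2: 23:36
Step 2 - convert UTC-2 -> UTC:
  offset difference: 0 - (-2) = 2 hours
  23 + (2) = 25 -> mod 24 = 1
Result: 01:36 in UTC

01:36


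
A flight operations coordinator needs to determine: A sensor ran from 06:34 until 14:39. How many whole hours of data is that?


Start: 06:34
End: 14:39
Hour difference: 14 - 6 = 8 hours
Minute difference: 39 - 34 = 5 minutes
Total minutes: 485
Complete hours: 485 / 60 = 8 (remainder 5)

8


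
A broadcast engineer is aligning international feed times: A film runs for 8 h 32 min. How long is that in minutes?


Hours: 8
Minutes: 32
Convert hours to minutes: 8 x 60 = 480
Add remaining minutes: 480 + 32 = 512

512


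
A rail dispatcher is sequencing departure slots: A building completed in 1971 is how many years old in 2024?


Birth year: 1971
Current year: 2024
Age = current year - birth year
Age = 2024 - 1971 = 53

53


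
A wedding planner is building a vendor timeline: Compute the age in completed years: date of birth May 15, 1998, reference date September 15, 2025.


Birth: 1998-05-15
Reference: 2025-09-15
Year difference: 2025 - 1998 = 27
Has birthday (05-15) occurred by 09-15? Yes
Age in full years: 27

27


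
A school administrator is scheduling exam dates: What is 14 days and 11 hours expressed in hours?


Days: 14
Extra hours: 11
Hours per day: 24
Days to hours: 14 x 24 = 336
Total: 336 + 11 = 347

347


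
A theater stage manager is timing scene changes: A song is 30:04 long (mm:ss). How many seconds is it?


Minutes: 30
Extra seconds: 4
Seconds per minute: 60
Minutes to seconds: 30 x 60 = 1800
Total: 1800 + 4 = 1804

1804


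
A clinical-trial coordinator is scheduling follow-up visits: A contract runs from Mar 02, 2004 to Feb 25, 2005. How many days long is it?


Start date: 2004-03-02
End date: 2005-02-25
Mar 2004: +30 days
Apr 2004: +30 days
May 2004: +31 days
... (9 more months)
Total: 360 days

360


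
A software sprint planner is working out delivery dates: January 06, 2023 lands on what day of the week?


Date: 2023-01-06
January 1, 2023 is a Sunday
Day of year: 6
Offset from Jan 1: 5 days
5 mod 7 = 5
Result: Friday

Friday


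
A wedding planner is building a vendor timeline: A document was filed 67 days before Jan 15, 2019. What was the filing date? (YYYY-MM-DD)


Start: 2019-01-15
Subtracting 67 days
Days already passed in January: 15
After going back through January: 52 more days to subtract
December 2018: 31 days, 21 remaining
November 2018 has 30 days, need 21
Result: 2018-11-09

2018-11-09


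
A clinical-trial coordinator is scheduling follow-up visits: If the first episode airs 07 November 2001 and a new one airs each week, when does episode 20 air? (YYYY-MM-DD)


First occurrence: 2001-11-07 (occurrence 1)
Each occurrence is 7 days after the previous.
Occurrence 20 is 19 weeks after the first.
19 weeks = 133 days
2001-11-07 + 133 days = 2002-03-20

2002-03-20


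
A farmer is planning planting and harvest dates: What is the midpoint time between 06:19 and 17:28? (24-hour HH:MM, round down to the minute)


Start time: 06:19 = 379 minutes from midnight
End time: 17:28 = 1048 minutes from midnight
Sum: 379 + 1048 = 1427
Midpoint: 1427 / 2 = 713 minutes
Convert: 713 / 60 = 11 hours, 53 minutes
Result: 11:53

11:53


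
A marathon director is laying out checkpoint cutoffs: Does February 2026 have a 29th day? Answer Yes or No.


Year: 2026
Divisible by 4? 2026 / 4 = 506.5 -> No
Not divisible by 4, so NOT a leap year

No


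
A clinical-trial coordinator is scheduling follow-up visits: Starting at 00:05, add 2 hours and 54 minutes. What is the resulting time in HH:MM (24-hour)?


Start time: 00:05
Adding: 2 hours 54 minutes
Minutes: 5 + 54 = 59
Hours: 0 + 2 + 0 = 2
Result: 02:59

02:59


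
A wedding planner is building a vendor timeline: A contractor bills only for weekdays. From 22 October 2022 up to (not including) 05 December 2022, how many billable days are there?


Start: 2022-10-22 (Saturday)
End (exclusive): 2022-12-05 (Monday)
Total calendar days: 44
Full weeks: 44 // 7 = 6 -> 30 weekdays
Remaining 2 days starting on Saturday:
  Sat(-), Sun(-) -> 0 weekdays
Total business days: 30 + 0 = 30

30


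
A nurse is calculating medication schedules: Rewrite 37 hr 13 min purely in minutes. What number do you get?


Hours: 37
Extra minutes: 13
Minutes per hour: 60
Hours to minutes: 37 x 60 = 2220
Total: 2220 + 13 = 2233

2233


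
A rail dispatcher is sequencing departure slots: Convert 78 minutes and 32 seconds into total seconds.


Minutes: 78
Seconds: 32
Convert minutes to seconds: 78 x 60 = 4680
Add remaining seconds: 4680 + 32 = 4712

4712


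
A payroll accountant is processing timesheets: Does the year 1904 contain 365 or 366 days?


Year: 1904
Check leap year rules:
Divisible by 4? Yes
Divisible by 100? No
1904 is a leap year
Days: 366

366


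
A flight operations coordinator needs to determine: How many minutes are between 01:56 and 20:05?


Start time: 01:56 = 116 minutes from midnight
End time: 20:05 = 1205 minutes from midnight
Difference: 1205 - 116 = 1089 minutes
That is 18 hours and 9 minutes

1089


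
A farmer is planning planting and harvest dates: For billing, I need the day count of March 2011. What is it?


Month: March
Year: 2011
March is a 31-day month
Total: 31 days

31


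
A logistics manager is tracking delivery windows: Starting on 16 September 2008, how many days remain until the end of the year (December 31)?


Start: September 16, 2008
End: December 31, 2008
Days left in September: 14
October: 31
November: 30
December: 31
Sum of remaining months: 92
Total: 14 + 92 = 106

106


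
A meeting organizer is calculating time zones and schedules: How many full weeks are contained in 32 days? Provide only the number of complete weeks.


Total days: 32
Days per week: 7
Division: 32 / 7 = 4 remainder 4
Complete weeks: 4
Remaining days: 4

4


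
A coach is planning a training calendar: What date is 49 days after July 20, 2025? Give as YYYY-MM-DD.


Start: 2025-07-20
Adding 49 days
Days remaining in July: 11
After July: 38 days still to add
August 2025: 31 days, 7 remaining
September 2025 has 30 days, need 7
Result: 2025-09-07

2025-09-07


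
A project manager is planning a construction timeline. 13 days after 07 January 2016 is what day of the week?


Start: 2016-01-07 (Thursday)
Step 1 - find target date: add 13 days
  2016-01-07 + 13 days = 2016-01-20
Step 2 - day of week:
  13 mod 7 = 6
  Thursday + 6 days -> Wednesday
Result: Wednesday (2016-01-20)

Wednesday


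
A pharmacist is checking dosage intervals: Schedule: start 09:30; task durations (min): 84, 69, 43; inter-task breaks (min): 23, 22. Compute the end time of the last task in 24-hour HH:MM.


Start: 09:30 = 570 min from midnight
  after task 1 (84 min): 10:54
  after break (23 min): 11:17
  after task 2 (69 min): 12:26
  after break (22 min): 12:48
  after task 3 (43 min): 13:31
Total elapsed: 241 minutes
End time: 13:31

13:31


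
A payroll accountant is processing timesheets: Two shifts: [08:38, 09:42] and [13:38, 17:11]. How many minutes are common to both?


Interval A: [518, 582] minutes from midnight
Interval B: [818, 1031] minutes from midnight
Overlap start = max(518, 818) = 818
Overlap end = min(582, 1031) = 582
End <= start, so the intervals do not overlap: 0 minutes

0


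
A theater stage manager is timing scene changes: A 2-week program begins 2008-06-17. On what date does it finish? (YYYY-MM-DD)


Start: 2008-06-17
Weeks to add: 2
Convert to days: 2 x 7 = 14 days
Add 14 days to 2008-06-17
Result: 2008-07-01

2008-07-01


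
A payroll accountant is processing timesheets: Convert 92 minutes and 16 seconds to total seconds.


Minutes: 92
Extra seconds: 16
Seconds per minute: 60
Minutes to seconds: 92 x 60 = 5520
Total: 5520 + 16 = 5536

5536


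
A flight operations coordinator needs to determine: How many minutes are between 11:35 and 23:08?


Start time: 11:35 = 695 minutes from midnight
End time: 23:08 = 1388 minutes from midnight
Difference: 1388 - 695 = 693 minutes
That is 11 hours and 33 minutes

693


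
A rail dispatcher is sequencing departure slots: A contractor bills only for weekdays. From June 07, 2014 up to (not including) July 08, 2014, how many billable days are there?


Start: 2014-06-07 (Saturday)
End (exclusive): 2014-07-08 (Tuesday)
Total calendar days: 31
Full weeks: 31 // 7 = 4 -> 20 weekdays
Remaining 3 days starting on Saturday:
  Sat(-), Sun(-), Mon(w) -> 1 weekdays
Total business days: 20 + 1 = 21

21


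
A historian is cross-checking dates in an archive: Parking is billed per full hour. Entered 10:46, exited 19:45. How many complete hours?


Start: 10:46
End: 19:45
Hour difference: 19 - 10 = 9 hours
Minute difference: 45 - 46 = -1 minutes
Total minutes: 539
Complete hours: 539 / 60 = 8 (remainder 59)

8


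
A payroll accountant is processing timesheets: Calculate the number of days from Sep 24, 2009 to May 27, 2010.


Start date: 2009-09-24
End date: 2010-05-27
Sep 2009: +7 days
Oct 2009: +31 days
Nov 2009: +30 days
... (6 more months)
Total: 245 days

245


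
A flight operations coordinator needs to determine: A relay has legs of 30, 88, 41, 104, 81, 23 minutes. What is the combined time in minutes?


Durations: 30, 88, 41, 104, 81, 23
Running sum: 30
+ 88 = 118
+ 41 = 159
+ 104 = 263
+ 81 = 344
+ 23 = 367
Total duration: 367 minutes
That is 6 hours and 7 minutes

367


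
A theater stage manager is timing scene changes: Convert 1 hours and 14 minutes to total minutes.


Hours: 1
Extra minutes: 14
Minutes per hour: 60
Hours to minutes: 1 x 60 = 60
Total: 60 + 14 = 74

74


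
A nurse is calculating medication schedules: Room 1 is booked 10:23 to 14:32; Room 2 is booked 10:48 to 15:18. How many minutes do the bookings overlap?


Interval A: [623, 872] minutes from midnight
Interval B: [648, 918] minutes from midnight
Overlap start = max(623, 648) = 648
Overlap end = min(872, 918) = 872
Overlap = 872 - 648 = 224 minutes

224


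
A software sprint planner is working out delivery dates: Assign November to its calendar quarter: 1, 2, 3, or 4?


Month: November (month 11)
Q1: January-March (months 1-3)
Q2: April-June (months 4-6)
Q3: July-September (months 7-9)
Q4: October-December (months 10-12)
Month 11 falls in Q4

4


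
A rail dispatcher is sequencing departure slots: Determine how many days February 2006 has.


Month: February
Year: 2006
2006 is not a leap year
February has 28 days
Total: 28 days

28


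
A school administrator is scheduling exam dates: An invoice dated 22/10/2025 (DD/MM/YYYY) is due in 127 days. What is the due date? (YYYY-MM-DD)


Start: 2025-10-22
Adding 127 days
Days remaining in October: 9
After October: 118 days still to add
November 2025: 30 days, 88 remaining
December 2025: 31 days, 57 remaining
January 2026: 31 days, 26 remaining
February 2026 has 28 days, need 26
Result: 2026-02-26

2026-02-26


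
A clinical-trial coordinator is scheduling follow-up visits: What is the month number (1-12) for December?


Calendar month order:
11. November
12. December <--
December is month number 12

12


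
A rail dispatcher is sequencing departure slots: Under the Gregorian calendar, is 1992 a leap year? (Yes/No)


Year: 1992
Divisible by 4? 1992 / 4 = 498.0 -> Yes
Divisible by 100? 1992 / 100 = 19.92 -> No
Divisible by 4 but not 100, so it IS a leap year

Yes


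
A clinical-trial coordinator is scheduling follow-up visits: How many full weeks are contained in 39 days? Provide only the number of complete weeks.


Total days: 39
Days per week: 7
Division: 39 / 7 = 5 remainder 4
Complete weeks: 5
Remaining days: 4

5


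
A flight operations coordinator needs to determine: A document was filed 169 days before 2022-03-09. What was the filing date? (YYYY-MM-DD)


Start: 2022-03-09
Subtracting 169 days
Days already passed in March: 9
After going back through March: 160 more days to subtract
February 2022: 28 days, 132 remaining
January 2022: 31 days, 101 remaining
December 2021: 31 days, 70 remaining
November 2021: 30 days, 40 remaining
Result: 2021-09-21

2021-09-21


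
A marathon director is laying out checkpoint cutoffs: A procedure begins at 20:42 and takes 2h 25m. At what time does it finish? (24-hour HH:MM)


Start time: 20:42
Adding: 2 hours 25 minutes
Minutes: 42 + 25 = 67
Minute overflow: 67 >= 60, so carry 1 hour, minutes = 7
Hours: 20 + 2 + 1 = 23
Result: 23:07

23:07


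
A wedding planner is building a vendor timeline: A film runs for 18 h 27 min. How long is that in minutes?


Hours: 18
Minutes: 27
Convert hours to minutes: 18 x 60 = 1080
Add remaining minutes: 1080 + 27 = 1107

1107


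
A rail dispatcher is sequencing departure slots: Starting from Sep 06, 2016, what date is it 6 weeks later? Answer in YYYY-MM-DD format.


Start: 2016-09-06
Weeks to add: 6
Convert to days: 6 x 7 = 42 days
Add 42 days to 2016-09-06
Result: 2016-10-18

2016-10-18


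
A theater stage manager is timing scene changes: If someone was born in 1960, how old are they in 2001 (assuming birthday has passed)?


Birth year: 1960
Current year: 2001
Age = current year - birth year
Age = 2001 - 1960 = 41

41


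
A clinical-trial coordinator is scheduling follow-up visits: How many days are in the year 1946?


Year: 1946
Check leap year rules:
Divisible by 4? No
1946 is not a leap year
Days: 365

365


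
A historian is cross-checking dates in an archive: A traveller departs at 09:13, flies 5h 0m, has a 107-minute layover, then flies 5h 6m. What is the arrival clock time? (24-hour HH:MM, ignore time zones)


Depart: 09:13
Leg 1: +300 min -> 14:13
Layover: +107 min -> 16:00
Leg 2: +306 min -> 21:06
Total travel: 713 minutes = 11h 53m
Arrival: 21:06

21:06


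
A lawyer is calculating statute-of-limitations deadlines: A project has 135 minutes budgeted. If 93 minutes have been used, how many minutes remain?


Total budget: 135 minutes
Time used: 93 minutes
Remaining: 135 - 93 = 42 minutes
Percent used: 68.9%
Percent remaining: 31.1%

42


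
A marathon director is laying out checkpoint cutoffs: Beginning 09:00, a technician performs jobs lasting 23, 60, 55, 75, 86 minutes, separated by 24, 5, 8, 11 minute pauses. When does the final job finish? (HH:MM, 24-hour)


Start: 09:00 = 540 min from midnight
  after task 1 (23 min): 09:23
  after break (24 min): 09:47
  after task 2 (60 min): 10:47
  after break (5 min): 10:52
  after task 3 (55 min): 11:47
  after break (8 min): 11:55
  after task 4 (75 min): 13:10
  after break (11 min): 13:21
  after task 5 (86 min): 14:47
Total elapsed: 347 minutes
End time: 14:47

14:47


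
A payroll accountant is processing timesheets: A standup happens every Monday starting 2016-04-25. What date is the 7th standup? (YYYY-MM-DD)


First occurrence: 2016-04-25 (occurrence 1)
Each occurrence is 7 days after the previous.
Occurrence 7 is 6 weeks after the first.
6 weeks = 42 days
2016-04-25 + 42 days = 2016-06-06

2016-06-06


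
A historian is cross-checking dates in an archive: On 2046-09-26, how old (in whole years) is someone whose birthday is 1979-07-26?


Birth: 1979-07-26
Reference: 2046-09-26
Year difference: 2046 - 1979 = 67
Has birthday (07-26) occurred by 09-26? Yes
Age in full years: 67

67


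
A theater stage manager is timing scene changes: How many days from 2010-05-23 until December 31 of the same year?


Start: May 23, 2010
End: December 31, 2010
Days left in May: 8
June: 30
July: 31
August: 31
September: 30
... plus remaining months
Sum of remaining months: 214
Total: 8 + 214 = 222

222


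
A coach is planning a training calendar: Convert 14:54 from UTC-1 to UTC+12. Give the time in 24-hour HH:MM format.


Local time: 14:54 at UTC-1 (offset -1h)
Target zone: UTC+12 (offset 12h)
Difference: 12 - (-1) = 13 hours
Calculation: 14 + (13) = 27
Wraparound: (27) mod 24 = 3
Result: 03:54

03:54


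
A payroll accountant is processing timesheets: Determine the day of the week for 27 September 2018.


Date: 2018-09-27
January 1, 2018 is a Monday
Day of year: 270
Offset from Jan 1: 269 days
269 mod 7 = 3
Result: Thursday

Thursday


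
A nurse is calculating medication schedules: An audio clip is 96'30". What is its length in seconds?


Minutes: 96
Seconds: 30
Convert minutes to seconds: 96 x 60 = 5760
Add remaining seconds: 5760 + 30 = 5790

5790


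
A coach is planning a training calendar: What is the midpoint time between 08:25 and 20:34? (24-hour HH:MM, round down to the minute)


Start time: 08:25 = 505 minutes from midnight
End time: 20:34 = 1234 minutes from midnight
Sum: 505 + 1234 = 1739
Midpoint: 1739 / 2 = 869 minutes
Convert: 869 / 60 = 14 hours, 29 minutes
Result: 14:29

14:29


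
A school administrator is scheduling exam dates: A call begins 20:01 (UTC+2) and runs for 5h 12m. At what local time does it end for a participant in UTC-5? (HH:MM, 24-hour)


Start: 20:01 in UTC+2
Step 1 - add duration:
  minutes: 1 + 12 = 13
  hours: 20 + 5 + 0 = 25
  end in UTC+2: 01:13
Step 2 - convert UTC+2 -> UTC-5:
  offset difference: -5 - (2) = -7 hours
  1 + (-7) = -6 -> mod 24 = 18
Result: 18:13 in UTC-5

18:13


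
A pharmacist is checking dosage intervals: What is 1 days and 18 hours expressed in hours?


Days: 1
Extra hours: 18
Hours per day: 24
Days to hours: 1 x 24 = 24
Total: 24 + 18 = 42

42


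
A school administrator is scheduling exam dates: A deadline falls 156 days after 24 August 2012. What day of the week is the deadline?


Start: 2012-08-24 (Friday)
Step 1 - find target date: add 156 days
  2012-08-24 + 156 days = 2013-01-27
Step 2 - day of week:
  156 mod 7 = 2
  Friday + 2 days -> Sunday
Result: Sunday (2013-01-27)

Sunday


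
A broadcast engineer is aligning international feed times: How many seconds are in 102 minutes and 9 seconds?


Minutes: 102
Seconds: 9
Convert minutes to seconds: 102 x 60 = 6120
Add remaining seconds: 6120 + 9 = 6129

6129


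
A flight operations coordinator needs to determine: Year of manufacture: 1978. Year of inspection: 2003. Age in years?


Birth year: 1978
Current year: 2003
Age = current year - birth year
Age = 2003 - 1978 = 25

25


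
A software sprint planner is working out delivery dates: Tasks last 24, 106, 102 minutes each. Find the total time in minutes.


Durations: 24, 106, 102
Running sum: 24
+ 106 = 130
+ 102 = 232
Total duration: 232 minutes
That is 3 hours and 52 minutes

232


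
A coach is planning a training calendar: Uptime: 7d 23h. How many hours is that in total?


Days: 7
Extra hours: 23
Hours per day: 24
Days to hours: 7 x 24 = 168
Total: 168 + 23 = 191

191


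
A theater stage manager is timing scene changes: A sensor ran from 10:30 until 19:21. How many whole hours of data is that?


Start: 10:30
End: 19:21
Hour difference: 19 - 10 = 9 hours
Minute difference: 21 - 30 = -9 minutes
Total minutes: 531
Complete hours: 531 / 60 = 8 (remainder 51)

8


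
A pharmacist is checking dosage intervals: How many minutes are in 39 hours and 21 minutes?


Hours: 39
Extra minutes: 21
Minutes per hour: 60
Hours to minutes: 39 x 60 = 2340
Total: 2340 + 21 = 2361

2361


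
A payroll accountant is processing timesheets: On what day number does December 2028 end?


Month: December
Year: 2028
December is a 31-day month
Total: 31 days

31


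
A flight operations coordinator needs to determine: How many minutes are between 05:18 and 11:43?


Start time: 05:18 = 318 minutes from midnight
End time: 11:43 = 703 minutes from midnight
Difference: 703 - 318 = 385 minutes
That is 6 hours and 25 minutes

385


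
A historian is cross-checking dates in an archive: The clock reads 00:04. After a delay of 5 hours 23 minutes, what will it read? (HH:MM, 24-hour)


Start time: 00:04
Adding: 5 hours 23 minutes
Minutes: 4 + 23 = 27
Hours: 0 + 5 + 0 = 5
Result: 05:27

05:27


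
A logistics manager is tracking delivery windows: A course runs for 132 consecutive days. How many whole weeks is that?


Total days: 132
Days per week: 7
Division: 132 / 7 = 18 remainder 6
Complete weeks: 18
Remaining days: 6

18


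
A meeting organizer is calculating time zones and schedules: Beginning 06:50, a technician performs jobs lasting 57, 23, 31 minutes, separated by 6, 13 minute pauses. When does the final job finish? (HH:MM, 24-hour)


Start: 06:50 = 410 min from midnight
  after task 1 (57 min): 07:47
  after break (6 min): 07:53
  after task 2 (23 min): 08:16
  after break (13 min): 08:29
  after task 3 (31 min): 09:00
Total elapsed: 130 minutes
End time: 09:00

09:00


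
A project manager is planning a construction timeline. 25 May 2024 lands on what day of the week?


Date: 2024-05-25
January 1, 2024 is a Monday
Day of year: 146
Offset from Jan 1: 145 days
145 mod 7 = 5
Result: Saturday

Saturday


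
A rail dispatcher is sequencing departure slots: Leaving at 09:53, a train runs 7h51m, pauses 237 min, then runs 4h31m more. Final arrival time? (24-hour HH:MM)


Depart: 09:53
Leg 1: +471 min -> 17:44
Layover: +237 min -> 21:41
Leg 2: +271 min -> 02:12
Total travel: 979 minutes = 16h 19m
Arrival: 02:12

02:12


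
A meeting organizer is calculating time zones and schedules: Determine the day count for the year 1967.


Year: 1967
Check leap year rules:
Divisible by 4? No
1967 is not a leap year
Days: 365

365


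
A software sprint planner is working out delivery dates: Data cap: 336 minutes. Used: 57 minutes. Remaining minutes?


Total budget: 336 minutes
Time used: 57 minutes
Remaining: 336 - 57 = 279 minutes
Percent used: 17.0%
Percent remaining: 83.0%

279


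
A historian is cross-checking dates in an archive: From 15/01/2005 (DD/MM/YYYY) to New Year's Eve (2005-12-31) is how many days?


Start: January 15, 2005
End: December 31, 2005
Days left in January: 16
February: 28
March: 31
April: 30
May: 31
... plus remaining months
Sum of remaining months: 334
Total: 16 + 334 = 350

350


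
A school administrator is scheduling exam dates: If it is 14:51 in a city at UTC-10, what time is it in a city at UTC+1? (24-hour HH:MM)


Local time: 14:51 at UTC-10 (offset -10h)
Target zone: UTC+1 (offset 1h)
Difference: 1 - (-10) = 11 hours
Calculation: 14 + (11) = 25
Wraparound: (25) mod 24 = 1
Result: 01:51

01:51


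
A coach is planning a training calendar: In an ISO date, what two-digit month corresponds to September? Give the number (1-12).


Calendar month order:
8. August
9. September <--
10. October
September is month number 9

9


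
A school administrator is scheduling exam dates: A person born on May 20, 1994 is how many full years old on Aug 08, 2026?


Birth: 1994-05-20
Reference: 2026-08-08
Year difference: 2026 - 1994 = 32
Has birthday (05-20) occurred by 08-08? Yes
Age in full years: 32

32


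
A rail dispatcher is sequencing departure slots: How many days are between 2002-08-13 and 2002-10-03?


Start date: 2002-08-13
End date: 2002-10-03
Aug 2002: +19 days
Sep 2002: +30 days
Oct 2002: +2 days
Total: 51 days

51


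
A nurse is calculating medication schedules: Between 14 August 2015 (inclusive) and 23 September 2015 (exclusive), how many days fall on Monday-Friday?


Start: 2015-08-14 (Friday)
End (exclusive): 2015-09-23 (Wednesday)
Total calendar days: 40
Full weeks: 40 // 7 = 5 -> 25 weekdays
Remaining 5 days starting on Friday:
  Fri(w), Sat(-), Sun(-), Mon(w), Tue(w) -> 3 weekdays
Total business days: 25 + 3 = 28

28


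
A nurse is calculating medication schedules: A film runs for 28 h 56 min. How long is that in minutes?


Hours: 28
Minutes: 56
Convert hours to minutes: 28 x 60 = 1680
Add remaining minutes: 1680 + 56 = 1736

1736


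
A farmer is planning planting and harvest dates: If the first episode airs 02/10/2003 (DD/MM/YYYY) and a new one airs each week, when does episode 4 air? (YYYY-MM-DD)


First occurrence: 2003-10-02 (occurrence 1)
Each occurrence is 7 days after the previous.
Occurrence 4 is 3 weeks after the first.
3 weeks = 21 days
2003-10-02 + 21 days = 2003-10-23

2003-10-23
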